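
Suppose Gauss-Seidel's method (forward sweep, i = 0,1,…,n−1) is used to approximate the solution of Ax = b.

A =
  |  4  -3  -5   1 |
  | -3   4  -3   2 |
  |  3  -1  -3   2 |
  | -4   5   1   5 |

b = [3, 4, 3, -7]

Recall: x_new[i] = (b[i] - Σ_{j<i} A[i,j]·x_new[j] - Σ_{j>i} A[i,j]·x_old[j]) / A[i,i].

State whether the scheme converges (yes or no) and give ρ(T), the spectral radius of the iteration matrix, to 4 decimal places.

no, ρ = 1.4973

Write A = D+L+U with D = diag(4, 4, -3, 5).
T_GS = -(D+L)⁻¹U: row 0 first, T[0,1] = -(-3)/(4) = +0.7500; later rows by forward substitution.
  T[0,:] = [+0.0000  +0.7500  +1.2500  -0.2500]
  T[1,:] = [+0.0000  +0.5625  +1.6875  -0.6875]
  T[2,:] = [+0.0000  +0.5625  +0.6875  +0.6458]
  T[3,:] = [+0.0000  -0.0750  -0.8250  +0.3583]
|roots of det(T-λI)|: 1.4973, 0.4476, 0.4476, 0.0000.
ρ(T) = max|λ| = 1.4973; 1.4973 > 1: divergent.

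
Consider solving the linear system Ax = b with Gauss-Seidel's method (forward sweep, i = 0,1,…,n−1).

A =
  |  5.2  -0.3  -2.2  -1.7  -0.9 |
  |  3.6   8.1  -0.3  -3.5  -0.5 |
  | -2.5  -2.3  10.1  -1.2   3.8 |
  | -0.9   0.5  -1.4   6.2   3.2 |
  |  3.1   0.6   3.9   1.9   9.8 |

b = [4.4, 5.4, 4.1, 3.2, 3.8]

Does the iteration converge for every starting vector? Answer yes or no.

Split A = D + L + U, D = diag(5.2, 8.1, 10.1, 6.2, 9.8).
Gauss-Seidel: T = -(D+L)⁻¹U, row 0 first, T[0,4] = -(-0.9)/(5.2) = +0.1731; later rows by forward substitution.
  T[0,:] = [+0.0000, +0.0577, +0.4231, +0.3269, +0.1731]
  T[1,:] = [+0.0000, -0.0256, -0.1510, +0.2868, -0.0152]
  T[2,:] = [+0.0000, +0.0084, +0.0703, +0.2650, -0.3369]
  T[3,:] = [+0.0000, +0.0123, +0.0895, +0.0842, -0.5658]
  T[4,:] = [+0.0000, -0.0224, -0.1699, -0.2428, +0.1899]
|roots of det(T-λI)|: 0.6616, 0.1778, 0.1778, 0.0020, 0.0000.
spectral radius ρ = 0.6616; 0.6616 < 1 ⇒ converges.

yes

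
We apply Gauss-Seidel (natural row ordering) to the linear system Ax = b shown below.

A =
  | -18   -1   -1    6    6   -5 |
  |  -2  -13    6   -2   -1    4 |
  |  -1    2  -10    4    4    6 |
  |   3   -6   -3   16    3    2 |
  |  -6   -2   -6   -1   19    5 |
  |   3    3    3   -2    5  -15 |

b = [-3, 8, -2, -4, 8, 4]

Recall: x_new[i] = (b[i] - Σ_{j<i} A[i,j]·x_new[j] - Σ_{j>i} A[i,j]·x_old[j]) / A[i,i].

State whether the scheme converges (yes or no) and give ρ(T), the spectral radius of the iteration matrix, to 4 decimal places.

Diagonal D = diag(-18, -13, -10, 16, 19, -15); L, U strict lower/upper.
GS T = -(D+L)⁻¹U: row 0 first, T[0,4] = -(6)/(-18) = +0.3333; later rows by forward substitution.
  T[0,:] = [+0.0000 -0.0556 -0.0556 +0.3333 +0.3333 -0.2778]
  T[1,:] = [+0.0000 +0.0085 +0.4701 -0.2051 -0.1282 +0.3504]
  T[2,:] = [+0.0000 +0.0073 +0.0996 +0.3256 +0.3410 +0.6979]
  T[3,:] = [+0.0000 +0.0150 +0.2054 -0.0784 -0.2341 +0.1893]
  T[4,:] = [+0.0000 -0.0136 +0.0742 +0.1824 +0.1871 -0.0836]
  T[5,:] = [+0.0000 -0.0145 +0.1002 +0.1620 +0.2028 +0.1010]
|λ(T)| sorted: 0.5845, 0.2147, 0.1899, 0.1899, 0.0224, 0.0000.
ρ = 0.5845; 0.5845 < 1: convergent.

yes, ρ = 0.5845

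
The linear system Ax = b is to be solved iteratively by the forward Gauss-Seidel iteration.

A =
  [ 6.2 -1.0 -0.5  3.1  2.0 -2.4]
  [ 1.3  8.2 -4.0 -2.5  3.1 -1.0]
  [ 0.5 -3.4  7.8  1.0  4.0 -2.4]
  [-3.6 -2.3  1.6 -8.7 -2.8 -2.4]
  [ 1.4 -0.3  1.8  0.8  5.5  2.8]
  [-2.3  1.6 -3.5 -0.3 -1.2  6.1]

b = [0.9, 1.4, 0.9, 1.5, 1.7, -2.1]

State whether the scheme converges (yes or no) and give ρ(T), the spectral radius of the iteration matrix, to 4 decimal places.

Split A = D + L + U, D = diag(6.2, 8.2, 7.8, -8.7, 5.5, 6.1).
Gauss-Seidel: T = -(D+L)⁻¹U, row 0 first, T[0,5] = -(-2.4)/(6.2) = +0.3871; later rows by forward substitution.
  T[0,:] = [+0.0000 +0.1613 +0.0806 -0.5000 -0.3226 +0.3871]
  T[1,:] = [+0.0000 -0.0256 +0.4750 +0.3841 -0.3269 +0.0606]
  T[2,:] = [+0.0000 -0.0215 +0.2019 +0.0713 -0.6346 +0.3093]
  T[3,:] = [+0.0000 -0.0639 -0.1218 +0.1185 -0.2186 -0.3952]
  T[4,:] = [+0.0000 -0.0261 -0.0430 +0.1077 +0.3038 -0.6481]
  T[5,:] = [+0.0000 +0.0469 +0.0072 -0.2214 -0.3510 +0.1606]
|λ(T)| sorted: 0.8613, 0.3781, 0.3162, 0.3162, 0.0191, 0.0000.
spectral radius ρ = 0.8613; 0.8613 < 1: convergent.

yes, ρ = 0.8613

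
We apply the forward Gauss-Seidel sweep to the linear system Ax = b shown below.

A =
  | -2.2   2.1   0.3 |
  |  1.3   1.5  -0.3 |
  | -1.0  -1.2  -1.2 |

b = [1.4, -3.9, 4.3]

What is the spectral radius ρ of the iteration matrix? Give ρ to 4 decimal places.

0.8314

Diagonal D = diag(-2.2, 1.5, -1.2); L, U strict lower/upper.
T_GS = -(D+L)⁻¹U: row 0 first, T[0,1] = -(2.1)/(-2.2) = +0.9545; later rows by forward substitution.
  T[0,:] = [+0.0000, +0.9545, +0.1364]
  T[1,:] = [+0.0000, -0.8273, +0.0818]
  T[2,:] = [+0.0000, +0.0318, -0.1955]
|roots of det(T-λI)|: 0.8314, 0.1914, 0.0000.
ρ = 0.8314; 0.8314 < 1, so it converges for any x₀.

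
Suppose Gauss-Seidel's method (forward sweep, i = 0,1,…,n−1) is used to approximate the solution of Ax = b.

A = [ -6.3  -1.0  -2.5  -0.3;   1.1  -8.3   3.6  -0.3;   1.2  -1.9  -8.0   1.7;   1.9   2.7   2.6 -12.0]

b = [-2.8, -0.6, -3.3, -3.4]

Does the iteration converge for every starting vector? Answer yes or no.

Diagonal D = diag(-6.3, -8.3, -8, -12); L, U strict lower/upper.
T_GS = -(D+L)⁻¹U: row 0 first, T[0,2] = -(-2.5)/(-6.3) = -0.3968; later rows by forward substitution.
  T[0,:] = [+0.0000 -0.1587 -0.3968 -0.0476]
  T[1,:] = [+0.0000 -0.0210 +0.3811 -0.0425]
  T[2,:] = [+0.0000 -0.0188 -0.1500 +0.2154]
  T[3,:] = [+0.0000 -0.0339 -0.0096 +0.0296]
|λ(T)| sorted: 0.1802, 0.1134, 0.1134, 0.0000.
ρ = 0.1802; 0.1802 < 1, so it converges for any x₀.

yes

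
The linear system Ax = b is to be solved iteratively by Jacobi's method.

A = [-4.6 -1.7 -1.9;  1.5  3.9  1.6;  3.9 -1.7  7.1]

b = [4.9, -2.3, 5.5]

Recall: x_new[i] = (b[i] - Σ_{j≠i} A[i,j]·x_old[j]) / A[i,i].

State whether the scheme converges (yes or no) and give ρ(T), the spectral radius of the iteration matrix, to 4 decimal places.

yes, ρ = 0.5895

Diagonal D = diag(-4.6, 3.9, 7.1); L, U strict lower/upper.
Jacobi: T = -D⁻¹(L+U), T[1,0] = -(1.5)/(3.9) = -0.3846; T[1,1] = 0.
  T[0,:] = [+0.0000 -0.3696 -0.4130]
  T[1,:] = [-0.3846 +0.0000 -0.4103]
  T[2,:] = [-0.5493 +0.2394 +0.0000]
|λ(T)| sorted: 0.5895, 0.3954, 0.1941.
spectral radius ρ = 0.5895; 0.5895 < 1, so it converges for any x₀.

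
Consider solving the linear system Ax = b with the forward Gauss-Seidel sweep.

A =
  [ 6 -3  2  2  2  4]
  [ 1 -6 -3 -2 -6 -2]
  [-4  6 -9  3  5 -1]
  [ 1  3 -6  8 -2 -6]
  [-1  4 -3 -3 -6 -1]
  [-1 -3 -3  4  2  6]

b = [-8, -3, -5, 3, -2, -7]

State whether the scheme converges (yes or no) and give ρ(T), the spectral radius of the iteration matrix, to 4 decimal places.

no, ρ = 1.2926

A = D + L + U where D = diag(6, -6, -9, 8, -6, 6).
Gauss-Seidel: T = -(D+L)⁻¹U, row 0 first, T[0,4] = -(2)/(6) = -0.3333; later rows by forward substitution.
  T[0,:] = [+0.0000 +0.5000 -0.3333 -0.3333 -0.3333 -0.6667]
  T[1,:] = [+0.0000 +0.0833 -0.5556 -0.3889 -1.0556 -0.4444]
  T[2,:] = [+0.0000 -0.1667 -0.2222 +0.2222 -0.0000 -0.1111]
  T[3,:] = [+0.0000 -0.2187 +0.0833 +0.3542 +0.6875 +0.9167]
  T[4,:] = [+0.0000 +0.1649 -0.2454 -0.4919 -0.9919 -0.7546]
  T[5,:] = [+0.0000 +0.1325 -0.4182 -0.2110 -0.7110 -0.7485]
|roots of det(T-λI)|: 1.2926, 0.3018, 0.1216, 0.1105, 0.1105, 0.0000.
spectral radius ρ = 1.2926; 1.2926 > 1, so it fails to converge.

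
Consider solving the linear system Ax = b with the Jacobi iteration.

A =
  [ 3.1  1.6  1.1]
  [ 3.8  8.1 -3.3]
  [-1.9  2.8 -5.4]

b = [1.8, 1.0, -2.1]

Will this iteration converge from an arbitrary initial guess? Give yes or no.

yes

Let D = diag(3.1, 8.1, -5.4); L, U the strict triangles.
T_J = -D⁻¹(L+U): T[1,0] = -(3.8)/(8.1) = -0.4691; T[1,1] = 0.
  T[0,:] = [+0.0000, -0.5161, -0.3548]
  T[1,:] = [-0.4691, +0.0000, +0.4074]
  T[2,:] = [-0.3519, +0.5185, +0.0000]
eigenvalue magnitudes: 0.8729, 0.5190, 0.3538.
ρ = 0.8729; 0.8729 < 1, so it converges for any x₀.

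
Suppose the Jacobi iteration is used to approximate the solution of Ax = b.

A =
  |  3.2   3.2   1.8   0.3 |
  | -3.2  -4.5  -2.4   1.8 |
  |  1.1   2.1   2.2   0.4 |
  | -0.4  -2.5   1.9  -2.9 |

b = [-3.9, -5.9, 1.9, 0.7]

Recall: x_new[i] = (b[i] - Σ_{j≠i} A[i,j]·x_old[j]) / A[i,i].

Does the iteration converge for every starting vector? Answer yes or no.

Split A = D + L + U, D = diag(3.2, -4.5, 2.2, -2.9).
T_J = -D⁻¹(L+U): T[1,2] = -(-2.4)/(-4.5) = -0.5333; T[1,1] = 0.
  T[0,:] = [+0.0000, -1.0000, -0.5625, -0.0938]
  T[1,:] = [-0.7111, +0.0000, -0.5333, +0.4000]
  T[2,:] = [-0.5000, -0.9545, +0.0000, -0.1818]
  T[3,:] = [-0.1379, -0.8621, +0.6552, +0.0000]
moduli |λ_i(T)| = 1.3862, 0.6320, 0.6320, 0.6004.
spectral radius ρ = 1.3862; 1.3862 > 1, so it fails to converge.

no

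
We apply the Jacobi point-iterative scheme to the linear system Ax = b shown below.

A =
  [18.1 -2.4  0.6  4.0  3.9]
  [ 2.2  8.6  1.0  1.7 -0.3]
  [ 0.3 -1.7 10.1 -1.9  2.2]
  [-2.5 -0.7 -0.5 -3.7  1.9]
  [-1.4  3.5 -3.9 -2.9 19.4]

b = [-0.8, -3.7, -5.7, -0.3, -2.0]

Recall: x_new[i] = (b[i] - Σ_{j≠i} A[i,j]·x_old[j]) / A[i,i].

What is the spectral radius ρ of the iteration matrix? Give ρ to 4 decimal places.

0.5440

Let D = diag(18.1, 8.6, 10.1, -3.7, 19.4); L, U the strict triangles.
Jacobi: T = -D⁻¹(L+U), T[2,3] = -(-1.9)/(10.1) = +0.1881; T[2,2] = 0.
  T[0,:] = [+0.0000  +0.1326  -0.0331  -0.2210  -0.2155]
  T[1,:] = [-0.2558  +0.0000  -0.1163  -0.1977  +0.0349]
  T[2,:] = [-0.0297  +0.1683  +0.0000  +0.1881  -0.2178]
  T[3,:] = [-0.6757  -0.1892  -0.1351  +0.0000  +0.5135]
  T[4,:] = [+0.0722  -0.1804  +0.2010  +0.1495  +0.0000]
|roots of det(T-λI)|: 0.5440, 0.3003, 0.3003, 0.2614, 0.0520.
spectral radius ρ = 0.5440; 0.5440 < 1 ⇒ converges.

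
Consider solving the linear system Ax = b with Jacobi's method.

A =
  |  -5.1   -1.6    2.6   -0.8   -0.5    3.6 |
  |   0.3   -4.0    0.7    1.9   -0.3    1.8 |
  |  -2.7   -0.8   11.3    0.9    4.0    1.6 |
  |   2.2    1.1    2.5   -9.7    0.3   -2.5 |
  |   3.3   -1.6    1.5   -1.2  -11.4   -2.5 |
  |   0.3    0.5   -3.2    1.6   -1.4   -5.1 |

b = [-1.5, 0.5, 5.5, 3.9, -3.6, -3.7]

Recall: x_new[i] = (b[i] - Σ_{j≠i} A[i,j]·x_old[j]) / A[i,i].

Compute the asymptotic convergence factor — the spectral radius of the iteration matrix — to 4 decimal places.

Split A = D + L + U, D = diag(-5.1, -4, 11.3, -9.7, -11.4, -5.1).
T_J = -D⁻¹(L+U): T[5,0] = -(0.3)/(-5.1) = +0.0588; T[5,5] = 0.
  T[0,:] = [+0.0000 -0.3137 +0.5098 -0.1569 -0.0980 +0.7059]
  T[1,:] = [+0.0750 +0.0000 +0.1750 +0.4750 -0.0750 +0.4500]
  T[2,:] = [+0.2389 +0.0708 +0.0000 -0.0796 -0.3540 -0.1416]
  T[3,:] = [+0.2268 +0.1134 +0.2577 +0.0000 +0.0309 -0.2577]
  T[4,:] = [+0.2895 -0.1404 +0.1316 -0.1053 +0.0000 -0.2193]
  T[5,:] = [+0.0588 +0.0980 -0.6275 +0.3137 -0.2745 +0.0000]
|λ(T)| sorted: 0.8257, 0.5744, 0.5744, 0.3972, 0.1368, 0.1264.
spectral radius ρ = 0.8257; 0.8257 < 1, so it converges for any x₀.

0.8257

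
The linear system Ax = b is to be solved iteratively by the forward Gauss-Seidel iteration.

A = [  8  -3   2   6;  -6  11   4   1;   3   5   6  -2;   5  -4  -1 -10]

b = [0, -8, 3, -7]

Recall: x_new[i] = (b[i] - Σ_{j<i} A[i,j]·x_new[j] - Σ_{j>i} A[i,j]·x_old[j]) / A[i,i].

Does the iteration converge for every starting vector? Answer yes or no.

Split A = D + L + U, D = diag(8, 11, 6, -10).
Gauss-Seidel: T = -(D+L)⁻¹U, row 0 first, T[0,2] = -(2)/(8) = -0.2500; later rows by forward substitution.
  T[0,:] = [+0.0000  +0.3750  -0.2500  -0.7500]
  T[1,:] = [+0.0000  +0.2045  -0.5000  -0.5000]
  T[2,:] = [+0.0000  -0.3580  +0.5417  +1.1250]
  T[3,:] = [+0.0000  +0.1415  +0.0208  -0.2875]
|eigenvalues of T|: 0.7365, 0.3628, 0.0851, 0.0000.
ρ(T) = max|λ| = 0.7365; 0.7365 < 1: convergent.

yes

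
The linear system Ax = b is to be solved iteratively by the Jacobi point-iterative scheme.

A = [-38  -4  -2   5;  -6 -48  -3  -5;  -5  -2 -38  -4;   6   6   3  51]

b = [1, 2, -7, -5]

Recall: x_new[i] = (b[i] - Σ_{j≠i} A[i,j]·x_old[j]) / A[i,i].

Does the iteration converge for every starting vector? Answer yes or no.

Let D = diag(-38, -48, -38, 51); L, U the strict triangles.
Jacobi: T = -D⁻¹(L+U), T[3,0] = -(6)/(51) = -0.1176; T[3,3] = 0.
  T[0,:] = [+0.0000 -0.1053 -0.0526 +0.1316]
  T[1,:] = [-0.1250 +0.0000 -0.0625 -0.1042]
  T[2,:] = [-0.1316 -0.0526 +0.0000 -0.1053]
  T[3,:] = [-0.1176 -0.1176 -0.0588 +0.0000]
eigenvalue magnitudes: 0.1820, 0.1222, 0.0677, 0.0079.
ρ(T) = max|λ| = 0.1820; 0.1820 < 1 ⇒ converges.

yes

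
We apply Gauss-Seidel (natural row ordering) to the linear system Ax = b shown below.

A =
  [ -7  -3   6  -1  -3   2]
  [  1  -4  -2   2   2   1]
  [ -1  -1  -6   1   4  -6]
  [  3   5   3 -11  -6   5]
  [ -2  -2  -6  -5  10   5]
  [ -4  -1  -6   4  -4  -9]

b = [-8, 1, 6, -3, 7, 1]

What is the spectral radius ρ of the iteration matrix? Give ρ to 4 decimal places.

1.6986

Write A = D+L+U with D = diag(-7, -4, -6, -11, 10, -9).
GS T = -(D+L)⁻¹U: row 0 first, T[0,4] = -(-3)/(-7) = -0.4286; later rows by forward substitution.
  T[0,:] = [+0.0000, -0.4286, +0.8571, -0.1429, -0.4286, +0.2857]
  T[1,:] = [+0.0000, -0.1071, -0.2857, +0.4643, +0.3929, +0.3214]
  T[2,:] = [+0.0000, +0.0893, -0.0952, +0.1131, +0.6726, -1.1012]
  T[3,:] = [+0.0000, -0.1412, +0.0779, +0.2029, -0.3003, +0.3782]
  T[4,:] = [+0.0000, -0.1242, +0.0961, +0.2336, +0.2463, -0.8502]
  T[5,:] = [+0.0000, +0.1353, -0.2938, -0.0771, -0.5445, +1.1174]
eigenvalue magnitudes: 1.6986, 0.3733, 0.3733, 0.2512, 0.0728, 0.0000.
ρ = 1.6986; 1.6986 > 1 ⇒ diverges.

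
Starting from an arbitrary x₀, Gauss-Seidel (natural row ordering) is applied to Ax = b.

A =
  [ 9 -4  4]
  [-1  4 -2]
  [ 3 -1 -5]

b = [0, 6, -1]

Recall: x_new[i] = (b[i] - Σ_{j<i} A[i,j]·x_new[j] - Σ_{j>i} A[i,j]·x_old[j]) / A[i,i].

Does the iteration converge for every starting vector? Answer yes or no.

A = D + L + U where D = diag(9, 4, -5).
T_GS = -(D+L)⁻¹U: row 0 first, T[0,1] = -(-4)/(9) = +0.4444; later rows by forward substitution.
  T[0,:] = [+0.0000 +0.4444 -0.4444]
  T[1,:] = [+0.0000 +0.1111 +0.3889]
  T[2,:] = [+0.0000 +0.2444 -0.3444]
moduli |λ_i(T)| = 0.5000, 0.2667, 0.0000.
ρ = 0.5000; 0.5000 < 1: convergent.

yes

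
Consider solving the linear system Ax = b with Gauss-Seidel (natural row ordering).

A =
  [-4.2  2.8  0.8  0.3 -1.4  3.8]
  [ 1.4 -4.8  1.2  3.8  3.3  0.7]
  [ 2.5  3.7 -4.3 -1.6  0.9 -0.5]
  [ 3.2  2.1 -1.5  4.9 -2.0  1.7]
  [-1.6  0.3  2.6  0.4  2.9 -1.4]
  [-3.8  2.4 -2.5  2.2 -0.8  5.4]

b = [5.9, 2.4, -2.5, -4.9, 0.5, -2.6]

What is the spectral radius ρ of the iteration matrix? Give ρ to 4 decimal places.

1.4654

Split A = D + L + U, D = diag(-4.2, -4.8, -4.3, 4.9, 2.9, 5.4).
T_GS = -(D+L)⁻¹U: row 0 first, T[0,1] = -(2.8)/(-4.2) = +0.6667; later rows by forward substitution.
  T[0,:] = [+0.0000, +0.6667, +0.1905, +0.0714, -0.3333, +0.9048]
  T[1,:] = [+0.0000, +0.1944, +0.3056, +0.8125, +0.5903, +0.4097]
  T[2,:] = [+0.0000, +0.5549, +0.3737, +0.3686, +0.5234, +0.7623]
  T[3,:] = [+0.0000, -0.3488, -0.1410, -0.2820, +0.5331, -0.8800]
  T[4,:] = [+0.0000, -0.1017, -0.2421, -0.3362, -0.7878, +0.3775]
  T[5,:] = [+0.0000, +0.7667, +0.1928, -0.0751, -0.5885, +1.2220]
moduli |λ_i(T)| = 1.4654, 0.5288, 0.5288, 0.4853, 0.0432, 0.0000.
ρ = 1.4654; 1.4654 > 1 ⇒ diverges.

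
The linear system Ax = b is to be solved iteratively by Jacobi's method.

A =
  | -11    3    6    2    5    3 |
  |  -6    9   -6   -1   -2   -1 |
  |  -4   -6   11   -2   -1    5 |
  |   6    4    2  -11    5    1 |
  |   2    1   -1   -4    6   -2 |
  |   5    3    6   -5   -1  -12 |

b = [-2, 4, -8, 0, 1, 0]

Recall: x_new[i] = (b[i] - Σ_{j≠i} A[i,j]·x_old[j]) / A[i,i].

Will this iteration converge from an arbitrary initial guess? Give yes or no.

no

A = D + L + U where D = diag(-11, 9, 11, -11, 6, -12).
Jacobi T = -D⁻¹(L+U): T[1,5] = -(-1)/(9) = +0.1111; T[1,1] = 0.
  T[0,:] = [+0.0000, +0.2727, +0.5455, +0.1818, +0.4545, +0.2727]
  T[1,:] = [+0.6667, +0.0000, +0.6667, +0.1111, +0.2222, +0.1111]
  T[2,:] = [+0.3636, +0.5455, +0.0000, +0.1818, +0.0909, -0.4545]
  T[3,:] = [+0.5455, +0.3636, +0.1818, +0.0000, +0.4545, +0.0909]
  T[4,:] = [-0.3333, -0.1667, +0.1667, +0.6667, +0.0000, +0.3333]
  T[5,:] = [+0.4167, +0.2500, +0.5000, -0.4167, -0.0833, +0.0000]
|λ(T)| sorted: 1.2541, 0.5695, 0.5201, 0.5201, 0.4229, 0.4229.
spectral radius ρ = 1.2541; 1.2541 > 1: divergent.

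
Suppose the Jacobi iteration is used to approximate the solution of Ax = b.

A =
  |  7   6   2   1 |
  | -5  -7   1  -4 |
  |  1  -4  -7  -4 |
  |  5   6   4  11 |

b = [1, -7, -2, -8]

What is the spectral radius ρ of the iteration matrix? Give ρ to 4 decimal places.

Write A = D+L+U with D = diag(7, -7, -7, 11).
T_J = -D⁻¹(L+U): T[0,1] = -(6)/(7) = -0.8571; T[0,0] = 0.
  T[0,:] = [+0.0000 -0.8571 -0.2857 -0.1429]
  T[1,:] = [-0.7143 +0.0000 +0.1429 -0.5714]
  T[2,:] = [+0.1429 -0.5714 +0.0000 -0.5714]
  T[3,:] = [-0.4545 -0.5455 -0.3636 +0.0000]
|eigenvalues of T|: 1.2251, 0.7106, 0.7106, 0.0608.
ρ = 1.2251; 1.2251 > 1 ⇒ diverges.

1.2251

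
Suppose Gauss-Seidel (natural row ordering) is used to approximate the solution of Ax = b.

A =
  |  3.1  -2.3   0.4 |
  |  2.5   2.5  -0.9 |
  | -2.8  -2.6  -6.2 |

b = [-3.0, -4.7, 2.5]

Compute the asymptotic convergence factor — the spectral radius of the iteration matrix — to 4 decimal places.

0.7216

Diagonal D = diag(3.1, 2.5, -6.2); L, U strict lower/upper.
Gauss-Seidel: T = -(D+L)⁻¹U, row 0 first, T[0,2] = -(0.4)/(3.1) = -0.1290; later rows by forward substitution.
  T[0,:] = [+0.0000 +0.7419 -0.1290]
  T[1,:] = [+0.0000 -0.7419 +0.4890]
  T[2,:] = [+0.0000 -0.0239 -0.1468]
eigenvalue magnitudes: 0.7216, 0.1672, 0.0000.
ρ(T) = max|λ| = 0.7216; 0.7216 < 1 ⇒ converges.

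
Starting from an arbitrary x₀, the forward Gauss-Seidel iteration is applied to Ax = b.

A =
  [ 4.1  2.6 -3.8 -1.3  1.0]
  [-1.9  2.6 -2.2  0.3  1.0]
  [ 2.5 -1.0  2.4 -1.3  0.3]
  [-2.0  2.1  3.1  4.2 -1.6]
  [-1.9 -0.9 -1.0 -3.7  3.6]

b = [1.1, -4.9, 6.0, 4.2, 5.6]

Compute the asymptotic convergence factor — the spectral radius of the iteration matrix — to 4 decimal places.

Split A = D + L + U, D = diag(4.1, 2.6, 2.4, 4.2, 3.6).
T_GS = -(D+L)⁻¹U: row 0 first, T[0,1] = -(2.6)/(4.1) = -0.6341; later rows by forward substitution.
  T[0,:] = [+0.0000 -0.6341 +0.9268 +0.3171 -0.2439]
  T[1,:] = [+0.0000 -0.4634 +1.5235 +0.1163 -0.5629]
  T[2,:] = [+0.0000 +0.4675 -0.3307 +0.2598 -0.1055]
  T[3,:] = [+0.0000 -0.4153 -0.0763 -0.0990 +0.6241]
  T[4,:] = [+0.0000 -0.7475 +0.6997 +0.1669 +0.3427]
|λ(T)| sorted: 1.3845, 0.7839, 0.2585, 0.2083, 0.0000.
ρ = 1.3845; 1.3845 > 1: divergent.

1.3845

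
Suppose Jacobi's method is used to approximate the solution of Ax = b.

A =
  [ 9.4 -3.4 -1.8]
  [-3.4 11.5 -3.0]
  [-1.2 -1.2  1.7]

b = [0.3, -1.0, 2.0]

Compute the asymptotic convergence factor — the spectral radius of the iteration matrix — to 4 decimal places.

0.7535

A = D + L + U where D = diag(9.4, 11.5, 1.7).
T_J = -D⁻¹(L+U): T[0,2] = -(-1.8)/(9.4) = +0.1915; T[0,0] = 0.
  T[0,:] = [+0.0000  +0.3617  +0.1915]
  T[1,:] = [+0.2957  +0.0000  +0.2609]
  T[2,:] = [+0.7059  +0.7059  +0.0000]
eigenvalue magnitudes: 0.7535, 0.3987, 0.3548.
ρ = 0.7535; 0.7535 < 1: convergent.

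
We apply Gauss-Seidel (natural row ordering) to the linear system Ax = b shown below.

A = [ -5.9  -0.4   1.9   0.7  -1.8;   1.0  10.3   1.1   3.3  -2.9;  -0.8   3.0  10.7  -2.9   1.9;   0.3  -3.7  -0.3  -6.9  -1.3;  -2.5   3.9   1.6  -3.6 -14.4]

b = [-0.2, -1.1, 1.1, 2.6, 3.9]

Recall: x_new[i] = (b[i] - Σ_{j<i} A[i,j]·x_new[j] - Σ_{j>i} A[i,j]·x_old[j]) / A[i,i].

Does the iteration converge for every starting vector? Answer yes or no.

A = D + L + U where D = diag(-5.9, 10.3, 10.7, -6.9, -14.4).
Gauss-Seidel: T = -(D+L)⁻¹U, row 0 first, T[0,1] = -(-0.4)/(-5.9) = -0.0678; later rows by forward substitution.
  T[0,:] = [+0.0000  -0.0678  +0.3220  +0.1186  -0.3051]
  T[1,:] = [+0.0000  +0.0066  -0.1381  -0.3319  +0.3112]
  T[2,:] = [+0.0000  -0.0069  +0.0628  +0.3730  -0.2876]
  T[3,:] = [+0.0000  -0.0062  +0.0853  +0.1669  -0.3560]
  T[4,:] = [+0.0000  +0.0143  -0.1077  -0.1108  +0.1943]
|roots of det(T-λI)|: 0.5466, 0.1022, 0.1022, 0.0112, 0.0000.
ρ = 0.5466; 0.5466 < 1 ⇒ converges.

yes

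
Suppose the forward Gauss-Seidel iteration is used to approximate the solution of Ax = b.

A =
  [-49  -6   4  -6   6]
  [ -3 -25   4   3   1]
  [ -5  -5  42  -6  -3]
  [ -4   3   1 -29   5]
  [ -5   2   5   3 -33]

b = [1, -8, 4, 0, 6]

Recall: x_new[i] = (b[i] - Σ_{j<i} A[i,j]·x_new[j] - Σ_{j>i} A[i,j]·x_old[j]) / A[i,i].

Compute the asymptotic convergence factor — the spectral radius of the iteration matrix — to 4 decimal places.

0.1721

Write A = D+L+U with D = diag(-49, -25, 42, -29, -33).
Gauss-Seidel: T = -(D+L)⁻¹U, row 0 first, T[0,2] = -(4)/(-49) = +0.0816; later rows by forward substitution.
  T[0,:] = [+0.0000 -0.1224 +0.0816 -0.1224 +0.1224]
  T[1,:] = [+0.0000 +0.0147 +0.1502 +0.1347 +0.0253]
  T[2,:] = [+0.0000 -0.0128 +0.0276 +0.1443 +0.0890]
  T[3,:] = [+0.0000 +0.0180 +0.0052 +0.0358 +0.1612]
  T[4,:] = [+0.0000 +0.0191 +0.0014 +0.0518 +0.0111]
|roots of det(T-λI)|: 0.1721, 0.0774, 0.0774, 0.0709, 0.0000.
ρ = 0.1721; 0.1721 < 1, so it converges for any x₀.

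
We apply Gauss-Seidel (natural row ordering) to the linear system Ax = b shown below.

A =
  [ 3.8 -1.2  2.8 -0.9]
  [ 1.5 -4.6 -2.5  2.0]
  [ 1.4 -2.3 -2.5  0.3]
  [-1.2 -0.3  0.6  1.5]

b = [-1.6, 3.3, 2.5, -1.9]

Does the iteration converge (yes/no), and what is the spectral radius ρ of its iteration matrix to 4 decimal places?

Diagonal D = diag(3.8, -4.6, -2.5, 1.5); L, U strict lower/upper.
T_GS = -(D+L)⁻¹U: row 0 first, T[0,3] = -(-0.9)/(3.8) = +0.2368; later rows by forward substitution.
  T[0,:] = [+0.0000  +0.3158  -0.7368  +0.2368]
  T[1,:] = [+0.0000  +0.1030  -0.7838  +0.5120]
  T[2,:] = [+0.0000  +0.0821  +0.3084  -0.2184]
  T[3,:] = [+0.0000  +0.2404  -0.8696  +0.3792]
moduli |λ_i(T)| = 0.8398, 0.1668, 0.1176, 0.0000.
ρ(T) = max|λ| = 0.8398; 0.8398 < 1, so it converges for any x₀.

yes, ρ = 0.8398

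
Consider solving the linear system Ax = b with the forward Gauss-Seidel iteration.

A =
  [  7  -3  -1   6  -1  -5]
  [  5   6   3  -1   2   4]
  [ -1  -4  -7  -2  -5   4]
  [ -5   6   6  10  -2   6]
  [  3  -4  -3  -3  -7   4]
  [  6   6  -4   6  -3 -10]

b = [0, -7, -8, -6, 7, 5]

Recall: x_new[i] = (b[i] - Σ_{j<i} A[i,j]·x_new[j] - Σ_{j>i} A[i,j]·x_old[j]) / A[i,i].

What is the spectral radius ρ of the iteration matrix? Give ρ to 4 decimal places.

Write A = D+L+U with D = diag(7, 6, -7, 10, -7, -10).
Gauss-Seidel: T = -(D+L)⁻¹U, row 0 first, T[0,1] = -(-3)/(7) = +0.4286; later rows by forward substitution.
  T[0,:] = [+0.0000  +0.4286  +0.1429  -0.8571  +0.1429  +0.7143]
  T[1,:] = [+0.0000  -0.3571  -0.6190  +0.8810  -0.4524  -1.2619]
  T[2,:] = [+0.0000  +0.1429  +0.3333  -0.6667  -0.4762  +1.1905]
  T[3,:] = [+0.0000  +0.3429  +0.2429  -0.5571  +0.8286  -0.2000]
  T[4,:] = [+0.0000  +0.1796  +0.1680  -0.3463  +0.1687  +1.1741]
  T[5,:] = [+0.0000  +0.1376  -0.3237  +0.0505  +0.4513  -1.2770]
|roots of det(T-λI)|: 1.3196, 0.7812, 0.7812, 0.4344, 0.0120, 0.0000.
ρ(T) = max|λ| = 1.3196; 1.3196 > 1 ⇒ diverges.

1.3196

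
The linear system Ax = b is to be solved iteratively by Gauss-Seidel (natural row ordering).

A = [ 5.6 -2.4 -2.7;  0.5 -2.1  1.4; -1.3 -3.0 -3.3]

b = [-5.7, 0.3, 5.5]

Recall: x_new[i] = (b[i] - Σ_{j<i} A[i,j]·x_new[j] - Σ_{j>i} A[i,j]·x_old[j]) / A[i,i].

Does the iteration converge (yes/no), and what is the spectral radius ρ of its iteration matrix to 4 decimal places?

yes, ρ = 0.6154

Split A = D + L + U, D = diag(5.6, -2.1, -3.3).
Gauss-Seidel: T = -(D+L)⁻¹U, row 0 first, T[0,2] = -(-2.7)/(5.6) = +0.4821; later rows by forward substitution.
  T[0,:] = [+0.0000  +0.4286  +0.4821]
  T[1,:] = [+0.0000  +0.1020  +0.7815]
  T[2,:] = [+0.0000  -0.2616  -0.9004]
moduli |λ_i(T)| = 0.6154, 0.1829, 0.0000.
ρ(T) = max|λ| = 0.6154; 0.6154 < 1 ⇒ converges.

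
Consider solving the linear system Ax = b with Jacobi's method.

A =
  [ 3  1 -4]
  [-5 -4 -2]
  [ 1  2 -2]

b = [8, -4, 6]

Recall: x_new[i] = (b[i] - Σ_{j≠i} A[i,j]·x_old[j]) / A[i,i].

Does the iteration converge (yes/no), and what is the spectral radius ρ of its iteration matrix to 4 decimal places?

no, ρ = 1.3314

Let D = diag(3, -4, -2); L, U the strict triangles.
Jacobi T = -D⁻¹(L+U): T[0,2] = -(-4)/(3) = +1.3333; T[0,0] = 0.
  T[0,:] = [+0.0000 -0.3333 +1.3333]
  T[1,:] = [-1.2500 +0.0000 -0.5000]
  T[2,:] = [+0.5000 +1.0000 +0.0000]
|eigenvalues of T|: 1.3314, 1.0905, 1.0905.
spectral radius ρ = 1.3314; 1.3314 > 1 ⇒ diverges.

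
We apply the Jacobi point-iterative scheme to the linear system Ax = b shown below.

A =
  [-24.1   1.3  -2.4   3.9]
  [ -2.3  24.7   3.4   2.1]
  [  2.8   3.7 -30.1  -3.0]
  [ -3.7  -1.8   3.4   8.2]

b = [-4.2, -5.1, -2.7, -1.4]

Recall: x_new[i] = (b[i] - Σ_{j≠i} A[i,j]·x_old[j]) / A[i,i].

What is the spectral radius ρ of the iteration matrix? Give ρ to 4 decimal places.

0.3141

Let D = diag(-24.1, 24.7, -30.1, 8.2); L, U the strict triangles.
Jacobi T = -D⁻¹(L+U): T[2,0] = -(2.8)/(-30.1) = +0.0930; T[2,2] = 0.
  T[0,:] = [+0.0000, +0.0539, -0.0996, +0.1618]
  T[1,:] = [+0.0931, +0.0000, -0.1377, -0.0850]
  T[2,:] = [+0.0930, +0.1229, +0.0000, -0.0997]
  T[3,:] = [+0.4512, +0.2195, -0.4146, +0.0000]
|roots of det(T-λI)|: 0.3141, 0.2596, 0.1000, 0.1000.
ρ = 0.3141; 0.3141 < 1 ⇒ converges.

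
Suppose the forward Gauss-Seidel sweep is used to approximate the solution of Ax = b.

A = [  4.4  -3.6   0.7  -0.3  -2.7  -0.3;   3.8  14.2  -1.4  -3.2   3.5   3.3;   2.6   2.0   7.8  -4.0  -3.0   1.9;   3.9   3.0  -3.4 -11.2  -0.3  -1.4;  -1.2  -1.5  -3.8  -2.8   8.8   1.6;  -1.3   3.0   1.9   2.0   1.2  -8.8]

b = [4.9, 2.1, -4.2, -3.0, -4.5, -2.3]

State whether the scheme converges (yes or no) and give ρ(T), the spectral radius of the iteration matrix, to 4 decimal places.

yes, ρ = 0.5344

A = D + L + U where D = diag(4.4, 14.2, 7.8, -11.2, 8.8, -8.8).
GS T = -(D+L)⁻¹U: row 0 first, T[0,2] = -(0.7)/(4.4) = -0.1591; later rows by forward substitution.
  T[0,:] = [+0.0000, +0.8182, -0.1591, +0.0682, +0.6136, +0.0682]
  T[1,:] = [+0.0000, -0.2190, +0.1412, +0.2071, -0.4107, -0.2506]
  T[2,:] = [+0.0000, -0.2166, +0.0168, +0.4370, +0.2854, -0.2021]
  T[3,:] = [+0.0000, +0.2920, -0.0227, -0.0534, -0.0097, -0.1071]
  T[4,:] = [+0.0000, +0.0736, +0.0024, +0.2163, +0.1338, -0.3366]
  T[5,:] = [+0.0000, -0.1659, +0.0704, +0.1722, -0.1530, -0.2094]
eigenvalue magnitudes: 0.5344, 0.2282, 0.2282, 0.0327, 0.0327, 0.0000.
ρ(T) = max|λ| = 0.5344; 0.5344 < 1, so it converges for any x₀.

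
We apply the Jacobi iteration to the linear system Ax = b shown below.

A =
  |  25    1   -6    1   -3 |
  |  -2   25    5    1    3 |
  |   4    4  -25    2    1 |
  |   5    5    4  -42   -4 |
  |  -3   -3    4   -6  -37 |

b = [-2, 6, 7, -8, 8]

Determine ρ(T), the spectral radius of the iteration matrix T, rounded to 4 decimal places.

0.1982

A = D + L + U where D = diag(25, 25, -25, -42, -37).
T_J = -D⁻¹(L+U): T[2,3] = -(2)/(-25) = +0.0800; T[2,2] = 0.
  T[0,:] = [+0.0000, -0.0400, +0.2400, -0.0400, +0.1200]
  T[1,:] = [+0.0800, +0.0000, -0.2000, -0.0400, -0.1200]
  T[2,:] = [+0.1600, +0.1600, +0.0000, +0.0800, +0.0400]
  T[3,:] = [+0.1190, +0.1190, +0.0952, +0.0000, -0.0952]
  T[4,:] = [-0.0811, -0.0811, +0.1081, -0.1622, +0.0000]
eigenvalue magnitudes: 0.1982, 0.1484, 0.1484, 0.1386, 0.1386.
ρ = 0.1982; 0.1982 < 1, so it converges for any x₀.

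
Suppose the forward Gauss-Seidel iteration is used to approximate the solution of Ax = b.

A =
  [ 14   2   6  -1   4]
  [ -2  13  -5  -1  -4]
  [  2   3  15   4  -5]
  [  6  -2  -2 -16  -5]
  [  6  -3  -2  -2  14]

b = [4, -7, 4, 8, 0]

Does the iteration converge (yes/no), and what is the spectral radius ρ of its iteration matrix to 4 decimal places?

Let D = diag(14, 13, 15, -16, 14); L, U the strict triangles.
T_GS = -(D+L)⁻¹U: row 0 first, T[0,3] = -(-1)/(14) = +0.0714; later rows by forward substitution.
  T[0,:] = [+0.0000  -0.1429  -0.4286  +0.0714  -0.2857]
  T[1,:] = [+0.0000  -0.0220  +0.3187  +0.0879  +0.2637]
  T[2,:] = [+0.0000  +0.0234  -0.0066  -0.2938  +0.3187]
  T[3,:] = [+0.0000  -0.0538  -0.1997  +0.0525  -0.4924]
  T[4,:] = [+0.0000  +0.0522  +0.2225  -0.0462  +0.1541]
eigenvalue magnitudes: 0.5779, 0.1878, 0.1878, 0.0963, 0.0000.
ρ = 0.5779; 0.5779 < 1: convergent.

yes, ρ = 0.5779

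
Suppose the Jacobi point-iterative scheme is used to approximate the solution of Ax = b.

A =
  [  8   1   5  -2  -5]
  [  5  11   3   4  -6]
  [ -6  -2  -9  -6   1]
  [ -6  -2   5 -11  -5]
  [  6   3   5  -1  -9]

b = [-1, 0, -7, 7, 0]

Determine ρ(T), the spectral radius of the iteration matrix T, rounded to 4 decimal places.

1.2823

Let D = diag(8, 11, -9, -11, -9); L, U the strict triangles.
Jacobi: T = -D⁻¹(L+U), T[2,1] = -(-2)/(-9) = -0.2222; T[2,2] = 0.
  T[0,:] = [+0.0000 -0.1250 -0.6250 +0.2500 +0.6250]
  T[1,:] = [-0.4545 +0.0000 -0.2727 -0.3636 +0.5455]
  T[2,:] = [-0.6667 -0.2222 +0.0000 -0.6667 +0.1111]
  T[3,:] = [-0.5455 -0.1818 +0.4545 +0.0000 -0.4545]
  T[4,:] = [+0.6667 +0.3333 +0.5556 -0.1111 +0.0000]
|roots of det(T-λI)|: 1.2823, 0.6886, 0.5434, 0.5434, 0.1572.
ρ(T) = max|λ| = 1.2823; 1.2823 > 1: divergent.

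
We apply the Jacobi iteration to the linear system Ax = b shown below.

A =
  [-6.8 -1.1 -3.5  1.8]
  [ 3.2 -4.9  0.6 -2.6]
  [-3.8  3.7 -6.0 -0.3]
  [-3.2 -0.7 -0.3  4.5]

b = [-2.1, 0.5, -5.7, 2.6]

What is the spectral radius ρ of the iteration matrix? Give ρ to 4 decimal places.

Split A = D + L + U, D = diag(-6.8, -4.9, -6, 4.5).
Jacobi: T = -D⁻¹(L+U), T[3,1] = -(-0.7)/(4.5) = +0.1556; T[3,3] = 0.
  T[0,:] = [+0.0000, -0.1618, -0.5147, +0.2647]
  T[1,:] = [+0.6531, +0.0000, +0.1224, -0.5306]
  T[2,:] = [-0.6333, +0.6167, +0.0000, -0.0500]
  T[3,:] = [+0.7111, +0.1556, +0.0667, +0.0000]
|roots of det(T-λI)|: 0.8533, 0.7053, 0.4749, 0.4749.
spectral radius ρ = 0.8533; 0.8533 < 1, so it converges for any x₀.

0.8533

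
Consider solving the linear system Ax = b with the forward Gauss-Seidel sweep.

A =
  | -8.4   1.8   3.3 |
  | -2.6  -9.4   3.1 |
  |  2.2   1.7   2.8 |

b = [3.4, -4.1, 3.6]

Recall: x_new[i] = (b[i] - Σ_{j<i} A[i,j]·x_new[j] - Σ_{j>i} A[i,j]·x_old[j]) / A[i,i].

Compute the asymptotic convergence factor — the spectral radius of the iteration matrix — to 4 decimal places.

0.3378

Write A = D+L+U with D = diag(-8.4, -9.4, 2.8).
GS T = -(D+L)⁻¹U: row 0 first, T[0,2] = -(3.3)/(-8.4) = +0.3929; later rows by forward substitution.
  T[0,:] = [+0.0000  +0.2143  +0.3929]
  T[1,:] = [+0.0000  -0.0593  +0.2211]
  T[2,:] = [+0.0000  -0.1324  -0.4429]
|roots of det(T-λI)|: 0.3378, 0.1644, 0.0000.
ρ = 0.3378; 0.3378 < 1 ⇒ converges.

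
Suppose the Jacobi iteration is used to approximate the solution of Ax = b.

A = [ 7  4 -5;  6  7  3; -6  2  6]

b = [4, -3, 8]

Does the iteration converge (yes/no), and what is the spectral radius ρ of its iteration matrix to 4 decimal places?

no, ρ = 1.3008

Let D = diag(7, 7, 6); L, U the strict triangles.
T_J = -D⁻¹(L+U): T[1,2] = -(3)/(7) = -0.4286; T[1,1] = 0.
  T[0,:] = [+0.0000  -0.5714  +0.7143]
  T[1,:] = [-0.8571  +0.0000  -0.4286]
  T[2,:] = [+1.0000  -0.3333  +0.0000]
|roots of det(T-λI)|: 1.3008, 0.9295, 0.3714.
ρ = 1.3008; 1.3008 > 1: divergent.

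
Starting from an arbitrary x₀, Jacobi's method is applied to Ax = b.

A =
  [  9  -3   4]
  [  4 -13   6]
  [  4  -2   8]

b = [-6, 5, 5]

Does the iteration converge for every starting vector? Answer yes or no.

yes

Let D = diag(9, -13, 8); L, U the strict triangles.
Jacobi: T = -D⁻¹(L+U), T[1,0] = -(4)/(-13) = +0.3077; T[1,1] = 0.
  T[0,:] = [+0.0000, +0.3333, -0.4444]
  T[1,:] = [+0.3077, +0.0000, +0.4615]
  T[2,:] = [-0.5000, +0.2500, +0.0000]
eigenvalue magnitudes: 0.7651, 0.4161, 0.3490.
ρ = 0.7651; 0.7651 < 1, so it converges for any x₀.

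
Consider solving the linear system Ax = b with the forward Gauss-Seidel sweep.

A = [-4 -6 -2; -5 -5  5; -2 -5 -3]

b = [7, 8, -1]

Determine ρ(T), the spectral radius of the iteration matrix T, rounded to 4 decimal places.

A = D + L + U where D = diag(-4, -5, -3).
T_GS = -(D+L)⁻¹U: row 0 first, T[0,1] = -(-6)/(-4) = -1.5000; later rows by forward substitution.
  T[0,:] = [+0.0000  -1.5000  -0.5000]
  T[1,:] = [+0.0000  +1.5000  +1.5000]
  T[2,:] = [+0.0000  -1.5000  -2.1667]
|eigenvalues of T|: 1.3874, 0.7208, 0.0000.
ρ = 1.3874; 1.3874 > 1: divergent.

1.3874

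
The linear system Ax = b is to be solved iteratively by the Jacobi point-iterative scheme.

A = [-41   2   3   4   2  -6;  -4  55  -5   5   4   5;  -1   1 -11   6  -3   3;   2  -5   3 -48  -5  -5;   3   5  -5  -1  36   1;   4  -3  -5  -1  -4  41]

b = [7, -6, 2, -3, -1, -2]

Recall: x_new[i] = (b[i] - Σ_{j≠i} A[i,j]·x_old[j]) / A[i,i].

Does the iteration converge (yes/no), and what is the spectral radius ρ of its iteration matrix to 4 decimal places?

yes, ρ = 0.2761

Write A = D+L+U with D = diag(-41, 55, -11, -48, 36, 41).
Jacobi T = -D⁻¹(L+U): T[1,3] = -(5)/(55) = -0.0909; T[1,1] = 0.
  T[0,:] = [+0.0000, +0.0488, +0.0732, +0.0976, +0.0488, -0.1463]
  T[1,:] = [+0.0727, +0.0000, +0.0909, -0.0909, -0.0727, -0.0909]
  T[2,:] = [-0.0909, +0.0909, +0.0000, +0.5455, -0.2727, +0.2727]
  T[3,:] = [+0.0417, -0.1042, +0.0625, +0.0000, -0.1042, -0.1042]
  T[4,:] = [-0.0833, -0.1389, +0.1389, +0.0278, +0.0000, -0.0278]
  T[5,:] = [-0.0976, +0.0732, +0.1220, +0.0244, +0.0976, +0.0000]
|roots of det(T-λI)|: 0.2761, 0.1829, 0.1829, 0.1139, 0.1019, 0.1019.
ρ = 0.2761; 0.2761 < 1, so it converges for any x₀.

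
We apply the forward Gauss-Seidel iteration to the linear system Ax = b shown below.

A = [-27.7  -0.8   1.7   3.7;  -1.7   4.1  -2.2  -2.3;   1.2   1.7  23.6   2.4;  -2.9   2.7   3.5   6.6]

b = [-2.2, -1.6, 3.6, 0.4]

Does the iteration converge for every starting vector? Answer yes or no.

yes

Split A = D + L + U, D = diag(-27.7, 4.1, 23.6, 6.6).
Gauss-Seidel: T = -(D+L)⁻¹U, row 0 first, T[0,3] = -(3.7)/(-27.7) = +0.1336; later rows by forward substitution.
  T[0,:] = [+0.0000, -0.0289, +0.0614, +0.1336]
  T[1,:] = [+0.0000, -0.0120, +0.5620, +0.6164]
  T[2,:] = [+0.0000, +0.0023, -0.0436, -0.1529]
  T[3,:] = [+0.0000, -0.0090, -0.1798, -0.1124]
|eigenvalues of T|: 0.2271, 0.0922, 0.0331, 0.0000.
ρ = 0.2271; 0.2271 < 1, so it converges for any x₀.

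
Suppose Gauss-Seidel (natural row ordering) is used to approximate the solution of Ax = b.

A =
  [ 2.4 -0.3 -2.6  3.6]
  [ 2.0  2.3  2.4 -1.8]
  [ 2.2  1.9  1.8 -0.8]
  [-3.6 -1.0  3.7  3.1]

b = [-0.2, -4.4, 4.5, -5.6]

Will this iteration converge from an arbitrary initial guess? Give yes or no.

no

A = D + L + U where D = diag(2.4, 2.3, 1.8, 3.1).
GS T = -(D+L)⁻¹U: row 0 first, T[0,1] = -(-0.3)/(2.4) = +0.1250; later rows by forward substitution.
  T[0,:] = [+0.0000  +0.1250  +1.0833  -1.5000]
  T[1,:] = [+0.0000  -0.1087  -1.9855  +2.0870]
  T[2,:] = [+0.0000  -0.0380  +0.7717  +0.0749]
  T[3,:] = [+0.0000  +0.1555  -0.3035  -1.1581]
|eigenvalues of T|: 1.4044, 0.8531, 0.0562, 0.0000.
ρ(T) = max|λ| = 1.4044; 1.4044 > 1: divergent.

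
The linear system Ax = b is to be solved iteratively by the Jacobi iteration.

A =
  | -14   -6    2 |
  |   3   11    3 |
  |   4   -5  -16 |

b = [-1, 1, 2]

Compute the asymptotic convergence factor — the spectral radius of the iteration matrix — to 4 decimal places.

0.5585

Diagonal D = diag(-14, 11, -16); L, U strict lower/upper.
T_J = -D⁻¹(L+U): T[0,2] = -(2)/(-14) = +0.1429; T[0,0] = 0.
  T[0,:] = [+0.0000 -0.4286 +0.1429]
  T[1,:] = [-0.2727 +0.0000 -0.2727]
  T[2,:] = [+0.2500 -0.3125 +0.0000]
|roots of det(T-λI)|: 0.5585, 0.3415, 0.2171.
ρ(T) = max|λ| = 0.5585; 0.5585 < 1: convergent.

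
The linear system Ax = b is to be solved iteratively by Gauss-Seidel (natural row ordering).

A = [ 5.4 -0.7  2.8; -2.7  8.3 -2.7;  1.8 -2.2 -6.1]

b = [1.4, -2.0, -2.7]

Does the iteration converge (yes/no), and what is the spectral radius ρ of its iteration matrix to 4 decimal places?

yes, ρ = 0.2231

Diagonal D = diag(5.4, 8.3, -6.1); L, U strict lower/upper.
T_GS = -(D+L)⁻¹U: row 0 first, T[0,2] = -(2.8)/(5.4) = -0.5185; later rows by forward substitution.
  T[0,:] = [+0.0000 +0.1296 -0.5185]
  T[1,:] = [+0.0000 +0.0422 +0.1566]
  T[2,:] = [+0.0000 +0.0230 -0.2095]
|eigenvalues of T|: 0.2231, 0.0558, 0.0000.
ρ(T) = max|λ| = 0.2231; 0.2231 < 1, so it converges for any x₀.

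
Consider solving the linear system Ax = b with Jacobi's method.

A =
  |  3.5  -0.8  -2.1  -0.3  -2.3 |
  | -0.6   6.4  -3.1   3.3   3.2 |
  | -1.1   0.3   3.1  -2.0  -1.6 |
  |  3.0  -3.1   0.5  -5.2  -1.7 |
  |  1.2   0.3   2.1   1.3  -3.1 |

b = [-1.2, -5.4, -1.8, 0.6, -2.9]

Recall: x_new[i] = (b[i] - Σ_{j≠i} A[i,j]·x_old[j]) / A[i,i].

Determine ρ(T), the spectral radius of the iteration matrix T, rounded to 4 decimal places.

A = D + L + U where D = diag(3.5, 6.4, 3.1, -5.2, -3.1).
Jacobi: T = -D⁻¹(L+U), T[0,1] = -(-0.8)/(3.5) = +0.2286; T[0,0] = 0.
  T[0,:] = [+0.0000 +0.2286 +0.6000 +0.0857 +0.6571]
  T[1,:] = [+0.0938 +0.0000 +0.4844 -0.5156 -0.5000]
  T[2,:] = [+0.3548 -0.0968 +0.0000 +0.6452 +0.5161]
  T[3,:] = [+0.5769 -0.5962 +0.0962 +0.0000 -0.3269]
  T[4,:] = [+0.3871 +0.0968 +0.6774 +0.4194 +0.0000]
|λ(T)| sorted: 1.1871, 0.6451, 0.4259, 0.4259, 0.1982.
ρ(T) = max|λ| = 1.1871; 1.1871 > 1 ⇒ diverges.

1.1871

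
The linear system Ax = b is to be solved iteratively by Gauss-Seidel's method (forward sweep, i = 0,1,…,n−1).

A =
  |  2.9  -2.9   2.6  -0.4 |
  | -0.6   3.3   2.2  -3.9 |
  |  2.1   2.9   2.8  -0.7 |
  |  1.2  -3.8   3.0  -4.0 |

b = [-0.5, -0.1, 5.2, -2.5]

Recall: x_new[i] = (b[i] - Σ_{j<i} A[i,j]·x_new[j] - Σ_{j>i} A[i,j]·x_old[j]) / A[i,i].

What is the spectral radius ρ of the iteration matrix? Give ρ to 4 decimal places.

A = D + L + U where D = diag(2.9, 3.3, 2.8, -4).
GS T = -(D+L)⁻¹U: row 0 first, T[0,2] = -(2.6)/(2.9) = -0.8966; later rows by forward substitution.
  T[0,:] = [+0.0000  +1.0000  -0.8966  +0.1379]
  T[1,:] = [+0.0000  +0.1818  -0.8297  +1.2069]
  T[2,:] = [+0.0000  -0.9383  +1.5317  -1.1034]
  T[3,:] = [+0.0000  -0.5765  +1.6680  -1.9328]
moduli |λ_i(T)| = 1.2617, 1.0029, 0.0395, 0.0000.
ρ(T) = max|λ| = 1.2617; 1.2617 > 1, so it fails to converge.

1.2617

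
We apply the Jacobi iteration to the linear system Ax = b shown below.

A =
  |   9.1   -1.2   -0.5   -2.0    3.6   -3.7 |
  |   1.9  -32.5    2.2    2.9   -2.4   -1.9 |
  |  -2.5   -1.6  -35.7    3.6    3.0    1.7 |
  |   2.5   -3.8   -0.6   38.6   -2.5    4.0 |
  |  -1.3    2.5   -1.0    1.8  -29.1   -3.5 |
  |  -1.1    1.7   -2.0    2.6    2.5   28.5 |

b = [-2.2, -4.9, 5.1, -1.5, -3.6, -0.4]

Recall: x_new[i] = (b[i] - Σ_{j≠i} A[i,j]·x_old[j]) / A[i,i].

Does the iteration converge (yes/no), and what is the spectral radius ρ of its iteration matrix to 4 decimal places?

yes, ρ = 0.2377

Split A = D + L + U, D = diag(9.1, -32.5, -35.7, 38.6, -29.1, 28.5).
Jacobi: T = -D⁻¹(L+U), T[2,0] = -(-2.5)/(-35.7) = -0.0700; T[2,2] = 0.
  T[0,:] = [+0.0000, +0.1319, +0.0549, +0.2198, -0.3956, +0.4066]
  T[1,:] = [+0.0585, +0.0000, +0.0677, +0.0892, -0.0738, -0.0585]
  T[2,:] = [-0.0700, -0.0448, +0.0000, +0.1008, +0.0840, +0.0476]
  T[3,:] = [-0.0648, +0.0984, +0.0155, +0.0000, +0.0648, -0.1036]
  T[4,:] = [-0.0447, +0.0859, -0.0344, +0.0619, +0.0000, -0.1203]
  T[5,:] = [+0.0386, -0.0596, +0.0702, -0.0912, -0.0877, +0.0000]
|roots of det(T-λI)|: 0.2377, 0.1819, 0.1819, 0.1453, 0.1453, 0.0776.
ρ = 0.2377; 0.2377 < 1 ⇒ converges.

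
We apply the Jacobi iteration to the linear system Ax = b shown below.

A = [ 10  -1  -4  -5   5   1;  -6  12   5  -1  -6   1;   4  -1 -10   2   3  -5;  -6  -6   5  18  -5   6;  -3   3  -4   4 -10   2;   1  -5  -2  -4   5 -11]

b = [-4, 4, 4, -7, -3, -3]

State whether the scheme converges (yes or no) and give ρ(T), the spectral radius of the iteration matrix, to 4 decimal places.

A = D + L + U where D = diag(10, 12, -10, 18, -10, -11).
Jacobi T = -D⁻¹(L+U): T[0,2] = -(-4)/(10) = +0.4000; T[0,0] = 0.
  T[0,:] = [+0.0000 +0.1000 +0.4000 +0.5000 -0.5000 -0.1000]
  T[1,:] = [+0.5000 +0.0000 -0.4167 +0.0833 +0.5000 -0.0833]
  T[2,:] = [+0.4000 -0.1000 +0.0000 +0.2000 +0.3000 -0.5000]
  T[3,:] = [+0.3333 +0.3333 -0.2778 +0.0000 +0.2778 -0.3333]
  T[4,:] = [-0.3000 +0.3000 -0.4000 +0.4000 +0.0000 +0.2000]
  T[5,:] = [+0.0909 -0.4545 -0.1818 -0.3636 +0.4545 +0.0000]
eigenvalue magnitudes: 1.1295, 0.7195, 0.4687, 0.1921, 0.1921, 0.1780.
ρ = 1.1295; 1.1295 > 1: divergent.

no, ρ = 1.1295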